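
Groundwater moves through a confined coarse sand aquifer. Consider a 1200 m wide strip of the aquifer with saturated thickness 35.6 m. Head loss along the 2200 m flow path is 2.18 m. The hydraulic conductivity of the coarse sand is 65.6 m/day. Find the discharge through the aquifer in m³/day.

Cross-sectional area A = 1200 × 35.6 = 42720 m².
Hydraulic gradient i = Δh / L = 2.18 / 2200 = 0.0009909.
Darcy's law: Q = K · A · i = 65.60 × 42720 × 0.0009909 = 2777 m³/day.

2780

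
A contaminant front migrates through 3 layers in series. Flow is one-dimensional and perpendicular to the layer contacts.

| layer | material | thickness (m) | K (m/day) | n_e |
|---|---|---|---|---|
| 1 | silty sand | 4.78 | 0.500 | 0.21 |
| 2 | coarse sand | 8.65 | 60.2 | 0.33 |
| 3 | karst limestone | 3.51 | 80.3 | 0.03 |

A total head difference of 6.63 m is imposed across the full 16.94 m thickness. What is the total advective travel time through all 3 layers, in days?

5.83

With flow normal to the layers, continuity requires the same specific discharge q through every layer.
Σ(b_i/K_i) = 4.78/0.500 + 8.65/60.2 + 3.51/80.3 = 9.747 d.
q = Δh / Σ(b_i/K_i) = 6.63 / 9.747 = 0.6802 m/day.
In each layer the seepage velocity is v_i = q/n_i, so the layer transit time is t_i = b_i·n_i / q:
  layer 1 (silty sand): t_1 = 4.78 × 0.21 / 0.6802 = 1.476 d
  layer 2 (coarse sand): t_2 = 8.65 × 0.33 / 0.6802 = 4.197 d
  layer 3 (karst limestone): t_3 = 3.51 × 0.03 / 0.6802 = 0.1548 d
Total t = Σ t_i = 5.827 days.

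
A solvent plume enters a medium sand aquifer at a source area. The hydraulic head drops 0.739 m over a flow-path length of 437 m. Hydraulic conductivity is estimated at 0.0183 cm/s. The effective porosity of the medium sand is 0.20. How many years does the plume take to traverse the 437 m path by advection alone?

8.95

Convert K: 0.0183 cm/s × 864 = 15.81 m/day.
Hydraulic gradient i = Δh / L = 0.739 / 437 = 0.001691.
Darcy flux q = K · i = 15.81 × 0.001691 = 0.02674 m/day.
Seepage velocity v = q / n_e = 0.02674 / 0.20 = 0.1337 m/day.
Travel time t = L / v = 437 / 0.1337 = 3269 days = 8.949 years.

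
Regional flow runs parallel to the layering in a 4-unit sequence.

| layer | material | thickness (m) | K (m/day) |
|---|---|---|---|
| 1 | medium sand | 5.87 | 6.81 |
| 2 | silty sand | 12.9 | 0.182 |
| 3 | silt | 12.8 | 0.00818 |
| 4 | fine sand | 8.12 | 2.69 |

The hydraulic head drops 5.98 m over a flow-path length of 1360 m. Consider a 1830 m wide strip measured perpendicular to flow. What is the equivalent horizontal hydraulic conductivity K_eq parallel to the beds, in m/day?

1.62

Flow is parallel to layering, so each bed carries its own Darcy discharge and the transmissivities add.
Σ(K_i·b_i) = 6.81×5.87 + 0.182×12.9 + 0.00818×12.8 + 2.69×8.12 = 64.27 m²/day.
Total thickness b = 39.69 m, so K_eq = Σ(K_i·b_i)/b = 1.619 m/day.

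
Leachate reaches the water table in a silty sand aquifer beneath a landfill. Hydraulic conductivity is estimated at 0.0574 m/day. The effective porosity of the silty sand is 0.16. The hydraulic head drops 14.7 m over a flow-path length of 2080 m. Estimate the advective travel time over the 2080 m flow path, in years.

2250

Hydraulic gradient i = Δh / L = 14.7 / 2080 = 0.007067.
Darcy flux q = K · i = 0.05740 × 0.007067 = 0.0004057 m/day.
Seepage velocity v = q / n_e = 0.0004057 / 0.16 = 0.002535 m/day.
Travel time t = L / v = 2080 / 0.002535 = 8.204e+05 days = 2246 years.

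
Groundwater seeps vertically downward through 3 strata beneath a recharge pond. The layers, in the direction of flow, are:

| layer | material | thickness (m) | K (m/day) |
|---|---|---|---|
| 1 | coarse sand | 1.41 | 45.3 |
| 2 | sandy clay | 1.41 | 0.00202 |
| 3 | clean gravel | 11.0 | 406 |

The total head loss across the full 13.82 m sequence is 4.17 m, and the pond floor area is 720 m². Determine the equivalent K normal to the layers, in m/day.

0.0198

Flow is perpendicular to layering, so the layers act in series and the equivalent K is the thickness-weighted harmonic mean.
Total thickness L = 1.41 + 1.41 + 11.0 = 13.82 m.
Σ(b_i/K_i) = 1.41/45.3 + 1.41/0.00202 + 11.0/406 = 698.1 d.
K_eq = L / Σ(b_i/K_i) = 13.82 / 698.1 = 0.01980 m/day.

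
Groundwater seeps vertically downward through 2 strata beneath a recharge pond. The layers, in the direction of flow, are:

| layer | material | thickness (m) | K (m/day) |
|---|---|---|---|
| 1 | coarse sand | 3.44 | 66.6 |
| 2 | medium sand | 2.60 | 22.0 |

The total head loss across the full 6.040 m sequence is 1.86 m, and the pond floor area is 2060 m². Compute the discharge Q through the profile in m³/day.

22600

Flow is perpendicular to layering, so the layers act in series and the equivalent K is the thickness-weighted harmonic mean.
Total thickness L = 3.44 + 2.60 = 6.040 m.
Σ(b_i/K_i) = 3.44/66.6 + 2.60/22.0 = 0.1698 d.
K_eq = L / Σ(b_i/K_i) = 6.040 / 0.1698 = 35.56 m/day.
Q = K_eq · A · (Δh/L) = 35.56 × 2060 × (1.86/6.040) = 22561 m³/day.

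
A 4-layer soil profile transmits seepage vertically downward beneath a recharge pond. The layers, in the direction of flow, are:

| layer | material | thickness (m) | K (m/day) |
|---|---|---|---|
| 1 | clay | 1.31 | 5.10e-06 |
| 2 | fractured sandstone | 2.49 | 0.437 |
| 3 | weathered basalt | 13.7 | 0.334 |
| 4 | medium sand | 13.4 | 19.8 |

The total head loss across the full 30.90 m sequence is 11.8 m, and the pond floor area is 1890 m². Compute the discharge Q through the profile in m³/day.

0.0868

Flow is perpendicular to layering, so the layers act in series and the equivalent K is the thickness-weighted harmonic mean.
Total thickness L = 1.31 + 2.49 + 13.7 + 13.4 = 30.90 m.
Σ(b_i/K_i) = 1.31/5.10e-06 + 2.49/0.437 + 13.7/0.334 + 13.4/19.8 = 2.569e+05 d.
K_eq = L / Σ(b_i/K_i) = 30.90 / 2.569e+05 = 0.0001203 m/day.
Q = K_eq · A · (Δh/L) = 0.0001203 × 1890 × (11.8/30.90) = 0.08681 m³/day.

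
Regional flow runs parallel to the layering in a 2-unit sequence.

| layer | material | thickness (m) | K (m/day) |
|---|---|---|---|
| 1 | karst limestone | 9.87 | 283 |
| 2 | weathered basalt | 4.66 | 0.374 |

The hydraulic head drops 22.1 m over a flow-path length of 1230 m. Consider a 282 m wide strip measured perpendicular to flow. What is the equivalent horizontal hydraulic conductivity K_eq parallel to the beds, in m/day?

192

Flow is parallel to layering, so each bed carries its own Darcy discharge and the transmissivities add.
Σ(K_i·b_i) = 283×9.87 + 0.374×4.66 = 2795 m²/day.
Total thickness b = 14.53 m, so K_eq = Σ(K_i·b_i)/b = 192.4 m/day.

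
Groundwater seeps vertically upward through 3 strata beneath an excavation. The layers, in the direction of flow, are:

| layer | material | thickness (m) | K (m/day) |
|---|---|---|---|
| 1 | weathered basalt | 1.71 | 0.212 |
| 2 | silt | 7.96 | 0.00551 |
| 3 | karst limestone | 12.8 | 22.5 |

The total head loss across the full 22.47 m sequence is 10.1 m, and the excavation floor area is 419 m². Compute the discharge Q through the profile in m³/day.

Flow is perpendicular to layering, so the layers act in series and the equivalent K is the thickness-weighted harmonic mean.
Total thickness L = 1.71 + 7.96 + 12.8 = 22.47 m.
Σ(b_i/K_i) = 1.71/0.212 + 7.96/0.00551 + 12.8/22.5 = 1453 d.
K_eq = L / Σ(b_i/K_i) = 22.47 / 1453 = 0.01546 m/day.
Q = K_eq · A · (Δh/L) = 0.01546 × 419 × (10.1/22.47) = 2.912 m³/day.

2.91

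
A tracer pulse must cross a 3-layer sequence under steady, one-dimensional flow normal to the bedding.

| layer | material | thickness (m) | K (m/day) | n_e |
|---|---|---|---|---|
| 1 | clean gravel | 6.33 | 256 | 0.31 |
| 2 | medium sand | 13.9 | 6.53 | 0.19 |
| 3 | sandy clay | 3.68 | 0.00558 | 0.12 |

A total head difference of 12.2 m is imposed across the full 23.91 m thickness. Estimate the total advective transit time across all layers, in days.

With flow normal to the layers, continuity requires the same specific discharge q through every layer.
Σ(b_i/K_i) = 6.33/256 + 13.9/6.53 + 3.68/0.00558 = 661.7 d.
q = Δh / Σ(b_i/K_i) = 12.2 / 661.7 = 0.01844 m/day.
In each layer the seepage velocity is v_i = q/n_i, so the layer transit time is t_i = b_i·n_i / q:
  layer 1 (clean gravel): t_1 = 6.33 × 0.31 / 0.01844 = 106.4 d
  layer 2 (medium sand): t_2 = 13.9 × 0.19 / 0.01844 = 143.2 d
  layer 3 (sandy clay): t_3 = 3.68 × 0.12 / 0.01844 = 23.95 d
Total t = Σ t_i = 273.6 days.

274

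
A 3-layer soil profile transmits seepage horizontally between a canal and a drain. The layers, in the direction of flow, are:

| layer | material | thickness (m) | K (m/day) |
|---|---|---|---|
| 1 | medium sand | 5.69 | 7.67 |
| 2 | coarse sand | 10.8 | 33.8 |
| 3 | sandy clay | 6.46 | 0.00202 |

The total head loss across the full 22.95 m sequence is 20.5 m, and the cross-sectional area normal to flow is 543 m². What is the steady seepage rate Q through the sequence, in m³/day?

Flow is perpendicular to layering, so the layers act in series and the equivalent K is the thickness-weighted harmonic mean.
Total thickness L = 5.69 + 10.8 + 6.46 = 22.95 m.
Σ(b_i/K_i) = 5.69/7.67 + 10.8/33.8 + 6.46/0.00202 = 3199 d.
K_eq = L / Σ(b_i/K_i) = 22.95 / 3199 = 0.007174 m/day.
Q = K_eq · A · (Δh/L) = 0.007174 × 543 × (20.5/22.95) = 3.480 m³/day.

3.48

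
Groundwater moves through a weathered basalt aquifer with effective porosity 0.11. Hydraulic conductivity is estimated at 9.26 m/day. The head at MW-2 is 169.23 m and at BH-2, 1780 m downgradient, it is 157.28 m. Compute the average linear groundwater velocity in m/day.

0.565

Hydraulic gradient i = (169.23 − 157.28) / 1780 = 11.95 / 1780 = 0.006713.
Darcy flux q = K · i = 9.260 × 0.006713 = 0.06217 m/day.
Seepage velocity v = q / n_e = 0.06217 / 0.11 = 0.5652 m/day.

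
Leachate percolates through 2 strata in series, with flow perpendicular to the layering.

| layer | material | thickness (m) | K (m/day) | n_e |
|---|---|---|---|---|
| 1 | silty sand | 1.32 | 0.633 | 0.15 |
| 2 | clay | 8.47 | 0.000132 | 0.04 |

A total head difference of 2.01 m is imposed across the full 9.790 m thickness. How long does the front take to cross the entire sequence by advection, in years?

With flow normal to the layers, continuity requires the same specific discharge q through every layer.
Σ(b_i/K_i) = 1.32/0.633 + 8.47/0.000132 = 64169 d.
q = Δh / Σ(b_i/K_i) = 2.01 / 64169 = 3.132e-05 m/day.
In each layer the seepage velocity is v_i = q/n_i, so the layer transit time is t_i = b_i·n_i / q:
  layer 1 (silty sand): t_1 = 1.32 × 0.15 / 3.132e-05 = 6321 d
  layer 2 (clay): t_2 = 8.47 × 0.04 / 3.132e-05 = 10816 d
Total t = Σ t_i = 17137 days = 46.92 years.

46.9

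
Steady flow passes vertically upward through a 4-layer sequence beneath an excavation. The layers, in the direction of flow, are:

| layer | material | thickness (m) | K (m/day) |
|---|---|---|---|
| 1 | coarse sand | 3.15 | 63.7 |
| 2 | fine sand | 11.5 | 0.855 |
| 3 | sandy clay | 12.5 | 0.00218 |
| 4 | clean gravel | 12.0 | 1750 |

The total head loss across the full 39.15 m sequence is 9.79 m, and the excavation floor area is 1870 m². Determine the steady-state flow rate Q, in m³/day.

Flow is perpendicular to layering, so the layers act in series and the equivalent K is the thickness-weighted harmonic mean.
Total thickness L = 3.15 + 11.5 + 12.5 + 12.0 = 39.15 m.
Σ(b_i/K_i) = 3.15/63.7 + 11.5/0.855 + 12.5/0.00218 + 12.0/1750 = 5747 d.
K_eq = L / Σ(b_i/K_i) = 39.15 / 5747 = 0.006812 m/day.
Q = K_eq · A · (Δh/L) = 0.006812 × 1870 × (9.79/39.15) = 3.185 m³/day.

3.19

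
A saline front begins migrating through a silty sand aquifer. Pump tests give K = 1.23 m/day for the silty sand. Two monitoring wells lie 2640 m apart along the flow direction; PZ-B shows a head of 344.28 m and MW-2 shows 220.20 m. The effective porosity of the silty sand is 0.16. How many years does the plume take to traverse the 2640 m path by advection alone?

20.0

Hydraulic gradient i = (344.28 − 220.20) / 2640 = 124.08 / 2640 = 0.04700.
Darcy flux q = K · i = 1.230 × 0.04700 = 0.05781 m/day.
Seepage velocity v = q / n_e = 0.05781 / 0.16 = 0.3613 m/day.
Travel time t = L / v = 2640 / 0.3613 = 7307 days = 20.00 years.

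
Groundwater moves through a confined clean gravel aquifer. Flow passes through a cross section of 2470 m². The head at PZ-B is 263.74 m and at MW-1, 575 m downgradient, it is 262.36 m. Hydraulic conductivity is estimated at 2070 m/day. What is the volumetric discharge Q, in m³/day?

Hydraulic gradient i = (263.74 − 262.36) / 575 = 1.38 / 575 = 0.002400.
Darcy's law: Q = K · A · i = 2070 × 2470 × 0.002400 = 12271 m³/day.

12300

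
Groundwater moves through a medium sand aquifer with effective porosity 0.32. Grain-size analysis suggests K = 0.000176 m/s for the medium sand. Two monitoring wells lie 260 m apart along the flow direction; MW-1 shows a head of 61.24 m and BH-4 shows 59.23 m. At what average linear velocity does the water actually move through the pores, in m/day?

0.367

Convert K: 0.000176 m/s × 86400 = 15.21 m/day.
Hydraulic gradient i = (61.24 − 59.23) / 260 = 2.01 / 260 = 0.007731.
Darcy flux q = K · i = 15.21 × 0.007731 = 0.1176 m/day.
Seepage velocity v = q / n_e = 0.1176 / 0.32 = 0.3674 m/day.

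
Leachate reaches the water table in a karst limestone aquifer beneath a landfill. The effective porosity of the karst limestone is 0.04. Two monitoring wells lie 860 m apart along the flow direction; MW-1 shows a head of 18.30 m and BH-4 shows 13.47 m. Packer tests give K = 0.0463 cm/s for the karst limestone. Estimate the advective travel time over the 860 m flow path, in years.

Convert K: 0.0463 cm/s × 864 = 40.00 m/day.
Hydraulic gradient i = (18.30 − 13.47) / 860 = 4.83 / 860 = 0.005616.
Darcy flux q = K · i = 40.00 × 0.005616 = 0.2247 m/day.
Seepage velocity v = q / n_e = 0.2247 / 0.04 = 5.617 m/day.
Travel time t = L / v = 860 / 5.617 = 153.1 days = 0.4192 years.

0.419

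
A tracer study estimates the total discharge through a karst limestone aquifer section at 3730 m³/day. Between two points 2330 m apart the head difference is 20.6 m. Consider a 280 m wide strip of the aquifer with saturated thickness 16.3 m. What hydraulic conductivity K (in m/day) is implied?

Cross-sectional area A = 280 × 16.3 = 4564 m².
Hydraulic gradient i = Δh / L = 20.6 / 2330 = 0.008841.
From Q = K·A·i, K = Q / (A·i) = 3730 / (4564 × 0.008841) = 92.44 m/day.

92.4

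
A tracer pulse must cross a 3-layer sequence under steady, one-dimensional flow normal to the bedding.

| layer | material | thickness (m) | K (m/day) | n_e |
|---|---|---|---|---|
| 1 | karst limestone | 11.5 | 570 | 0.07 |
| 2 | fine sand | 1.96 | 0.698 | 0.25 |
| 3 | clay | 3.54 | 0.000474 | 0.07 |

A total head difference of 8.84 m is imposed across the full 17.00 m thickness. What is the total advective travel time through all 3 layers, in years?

3.57

With flow normal to the layers, continuity requires the same specific discharge q through every layer.
Σ(b_i/K_i) = 11.5/570 + 1.96/0.698 + 3.54/0.000474 = 7471 d.
q = Δh / Σ(b_i/K_i) = 8.84 / 7471 = 0.001183 m/day.
In each layer the seepage velocity is v_i = q/n_i, so the layer transit time is t_i = b_i·n_i / q:
  layer 1 (karst limestone): t_1 = 11.5 × 0.07 / 0.001183 = 680.4 d
  layer 2 (fine sand): t_2 = 1.96 × 0.25 / 0.001183 = 414.1 d
  layer 3 (clay): t_3 = 3.54 × 0.07 / 0.001183 = 209.4 d
Total t = Σ t_i = 1304 days = 3.570 years.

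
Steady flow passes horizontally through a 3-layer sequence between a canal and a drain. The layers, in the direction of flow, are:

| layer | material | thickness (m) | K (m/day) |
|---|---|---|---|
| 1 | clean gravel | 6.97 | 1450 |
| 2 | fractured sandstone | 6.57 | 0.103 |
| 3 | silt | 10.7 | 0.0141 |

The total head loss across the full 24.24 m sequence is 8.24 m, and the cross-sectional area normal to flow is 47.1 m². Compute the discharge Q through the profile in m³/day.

Flow is perpendicular to layering, so the layers act in series and the equivalent K is the thickness-weighted harmonic mean.
Total thickness L = 6.97 + 6.57 + 10.7 = 24.24 m.
Σ(b_i/K_i) = 6.97/1450 + 6.57/0.103 + 10.7/0.0141 = 822.7 d.
K_eq = L / Σ(b_i/K_i) = 24.24 / 822.7 = 0.02947 m/day.
Q = K_eq · A · (Δh/L) = 0.02947 × 47.1 × (8.24/24.24) = 0.4718 m³/day.

0.472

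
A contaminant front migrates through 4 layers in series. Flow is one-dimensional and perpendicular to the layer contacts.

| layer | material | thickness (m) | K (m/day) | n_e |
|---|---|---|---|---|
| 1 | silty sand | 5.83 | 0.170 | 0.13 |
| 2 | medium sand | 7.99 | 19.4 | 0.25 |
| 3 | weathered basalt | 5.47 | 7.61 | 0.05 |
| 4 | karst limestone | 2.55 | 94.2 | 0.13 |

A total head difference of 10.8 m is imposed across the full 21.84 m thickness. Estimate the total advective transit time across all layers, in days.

11.0

With flow normal to the layers, continuity requires the same specific discharge q through every layer.
Σ(b_i/K_i) = 5.83/0.170 + 7.99/19.4 + 5.47/7.61 + 2.55/94.2 = 35.45 d.
q = Δh / Σ(b_i/K_i) = 10.8 / 35.45 = 0.3046 m/day.
In each layer the seepage velocity is v_i = q/n_i, so the layer transit time is t_i = b_i·n_i / q:
  layer 1 (silty sand): t_1 = 5.83 × 0.13 / 0.3046 = 2.488 d
  layer 2 (medium sand): t_2 = 7.99 × 0.25 / 0.3046 = 6.557 d
  layer 3 (weathered basalt): t_3 = 5.47 × 0.05 / 0.3046 = 0.8978 d
  layer 4 (karst limestone): t_4 = 2.55 × 0.13 / 0.3046 = 1.088 d
Total t = Σ t_i = 11.03 days.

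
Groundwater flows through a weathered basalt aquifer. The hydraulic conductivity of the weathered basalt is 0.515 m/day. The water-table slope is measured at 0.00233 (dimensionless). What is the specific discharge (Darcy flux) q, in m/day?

Hydraulic gradient i = 0.00233.
Specific discharge q = K · i = 0.5150 × 0.002330 = 0.001200 m/day.

0.00120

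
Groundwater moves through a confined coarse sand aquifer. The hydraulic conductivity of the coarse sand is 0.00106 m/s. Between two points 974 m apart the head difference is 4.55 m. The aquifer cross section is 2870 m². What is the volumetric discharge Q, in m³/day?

Convert K: 0.00106 m/s × 86400 = 91.58 m/day.
Hydraulic gradient i = Δh / L = 4.55 / 974 = 0.004671.
Darcy's law: Q = K · A · i = 91.58 × 2870 × 0.004671 = 1228 m³/day.

1230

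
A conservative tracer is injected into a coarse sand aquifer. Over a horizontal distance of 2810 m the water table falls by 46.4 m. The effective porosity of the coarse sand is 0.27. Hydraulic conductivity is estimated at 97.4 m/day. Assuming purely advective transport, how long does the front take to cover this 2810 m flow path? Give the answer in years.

1.29

Hydraulic gradient i = Δh / L = 46.4 / 2810 = 0.01651.
Darcy flux q = K · i = 97.40 × 0.01651 = 1.608 m/day.
Seepage velocity v = q / n_e = 1.608 / 0.27 = 5.957 m/day.
Travel time t = L / v = 2810 / 5.957 = 471.7 days = 1.292 years.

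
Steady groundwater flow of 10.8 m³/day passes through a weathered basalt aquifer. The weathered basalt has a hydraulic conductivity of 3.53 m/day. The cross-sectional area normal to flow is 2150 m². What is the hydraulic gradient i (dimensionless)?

0.00142

From Q = K·A·i, i = Q / (K·A) = 10.8 / (3.530 × 2150) = 0.001423.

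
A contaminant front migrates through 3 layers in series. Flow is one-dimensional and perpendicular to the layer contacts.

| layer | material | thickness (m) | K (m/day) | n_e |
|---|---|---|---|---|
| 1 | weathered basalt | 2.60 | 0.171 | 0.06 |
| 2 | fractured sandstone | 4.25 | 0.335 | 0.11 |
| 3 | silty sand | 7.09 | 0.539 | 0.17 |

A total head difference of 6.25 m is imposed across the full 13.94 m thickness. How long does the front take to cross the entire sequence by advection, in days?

With flow normal to the layers, continuity requires the same specific discharge q through every layer.
Σ(b_i/K_i) = 2.60/0.171 + 4.25/0.335 + 7.09/0.539 = 41.05 d.
q = Δh / Σ(b_i/K_i) = 6.25 / 41.05 = 0.1523 m/day.
In each layer the seepage velocity is v_i = q/n_i, so the layer transit time is t_i = b_i·n_i / q:
  layer 1 (weathered basalt): t_1 = 2.60 × 0.06 / 0.1523 = 1.024 d
  layer 2 (fractured sandstone): t_2 = 4.25 × 0.11 / 0.1523 = 3.070 d
  layer 3 (silty sand): t_3 = 7.09 × 0.17 / 0.1523 = 7.915 d
Total t = Σ t_i = 12.01 days.

12.0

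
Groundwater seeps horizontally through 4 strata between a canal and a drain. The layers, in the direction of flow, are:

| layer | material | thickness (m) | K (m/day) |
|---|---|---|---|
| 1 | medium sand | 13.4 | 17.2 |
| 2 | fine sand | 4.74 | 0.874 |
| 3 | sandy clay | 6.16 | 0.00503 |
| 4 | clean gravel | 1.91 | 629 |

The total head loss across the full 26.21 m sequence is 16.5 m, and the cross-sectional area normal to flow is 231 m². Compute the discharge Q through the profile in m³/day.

3.10

Flow is perpendicular to layering, so the layers act in series and the equivalent K is the thickness-weighted harmonic mean.
Total thickness L = 13.4 + 4.74 + 6.16 + 1.91 = 26.21 m.
Σ(b_i/K_i) = 13.4/17.2 + 4.74/0.874 + 6.16/0.00503 + 1.91/629 = 1231 d.
K_eq = L / Σ(b_i/K_i) = 26.21 / 1231 = 0.02129 m/day.
Q = K_eq · A · (Δh/L) = 0.02129 × 231 × (16.5/26.21) = 3.097 m³/day.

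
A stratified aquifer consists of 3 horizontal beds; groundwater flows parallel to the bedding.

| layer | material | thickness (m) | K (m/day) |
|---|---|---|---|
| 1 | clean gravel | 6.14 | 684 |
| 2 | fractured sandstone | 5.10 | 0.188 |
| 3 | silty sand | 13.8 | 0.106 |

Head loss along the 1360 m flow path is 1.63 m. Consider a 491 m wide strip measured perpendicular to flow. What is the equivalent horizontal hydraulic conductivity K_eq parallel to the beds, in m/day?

168

Flow is parallel to layering, so each bed carries its own Darcy discharge and the transmissivities add.
Σ(K_i·b_i) = 684×6.14 + 0.188×5.10 + 0.106×13.8 = 4202 m²/day.
Total thickness b = 25.04 m, so K_eq = Σ(K_i·b_i)/b = 167.8 m/day.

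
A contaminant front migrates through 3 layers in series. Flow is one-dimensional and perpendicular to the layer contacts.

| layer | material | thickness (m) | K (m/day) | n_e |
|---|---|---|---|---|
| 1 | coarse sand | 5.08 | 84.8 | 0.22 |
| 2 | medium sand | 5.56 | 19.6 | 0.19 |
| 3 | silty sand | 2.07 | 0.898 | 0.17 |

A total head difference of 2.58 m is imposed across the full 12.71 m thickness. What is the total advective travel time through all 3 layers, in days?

With flow normal to the layers, continuity requires the same specific discharge q through every layer.
Σ(b_i/K_i) = 5.08/84.8 + 5.56/19.6 + 2.07/0.898 = 2.649 d.
q = Δh / Σ(b_i/K_i) = 2.58 / 2.649 = 0.9741 m/day.
In each layer the seepage velocity is v_i = q/n_i, so the layer transit time is t_i = b_i·n_i / q:
  layer 1 (coarse sand): t_1 = 5.08 × 0.22 / 0.9741 = 1.147 d
  layer 2 (medium sand): t_2 = 5.56 × 0.19 / 0.9741 = 1.085 d
  layer 3 (silty sand): t_3 = 2.07 × 0.17 / 0.9741 = 0.3613 d
Total t = Σ t_i = 2.593 days.

2.59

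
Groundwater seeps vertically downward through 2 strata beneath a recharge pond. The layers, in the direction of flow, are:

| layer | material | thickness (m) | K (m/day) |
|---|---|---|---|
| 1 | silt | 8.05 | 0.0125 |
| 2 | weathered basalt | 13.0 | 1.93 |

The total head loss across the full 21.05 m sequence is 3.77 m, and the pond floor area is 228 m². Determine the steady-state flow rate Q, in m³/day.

Flow is perpendicular to layering, so the layers act in series and the equivalent K is the thickness-weighted harmonic mean.
Total thickness L = 8.05 + 13.0 = 21.05 m.
Σ(b_i/K_i) = 8.05/0.0125 + 13.0/1.93 = 650.7 d.
K_eq = L / Σ(b_i/K_i) = 21.05 / 650.7 = 0.03235 m/day.
Q = K_eq · A · (Δh/L) = 0.03235 × 228 × (3.77/21.05) = 1.321 m³/day.

1.32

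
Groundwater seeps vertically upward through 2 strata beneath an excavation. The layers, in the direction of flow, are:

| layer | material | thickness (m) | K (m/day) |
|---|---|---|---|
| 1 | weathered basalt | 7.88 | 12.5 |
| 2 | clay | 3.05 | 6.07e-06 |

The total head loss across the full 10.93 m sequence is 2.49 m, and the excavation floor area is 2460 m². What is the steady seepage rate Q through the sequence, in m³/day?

0.0122

Flow is perpendicular to layering, so the layers act in series and the equivalent K is the thickness-weighted harmonic mean.
Total thickness L = 7.88 + 3.05 = 10.93 m.
Σ(b_i/K_i) = 7.88/12.5 + 3.05/6.07e-06 = 5.025e+05 d.
K_eq = L / Σ(b_i/K_i) = 10.93 / 5.025e+05 = 2.175e-05 m/day.
Q = K_eq · A · (Δh/L) = 2.175e-05 × 2460 × (2.49/10.93) = 0.01219 m³/day.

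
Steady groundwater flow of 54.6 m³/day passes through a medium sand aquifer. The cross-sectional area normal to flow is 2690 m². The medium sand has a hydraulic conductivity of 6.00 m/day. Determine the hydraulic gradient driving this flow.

0.00338

From Q = K·A·i, i = Q / (K·A) = 54.6 / (6.000 × 2690) = 0.003383.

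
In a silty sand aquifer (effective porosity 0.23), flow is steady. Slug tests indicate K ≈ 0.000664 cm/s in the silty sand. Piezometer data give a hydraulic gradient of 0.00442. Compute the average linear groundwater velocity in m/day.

Convert K: 0.000664 cm/s × 864 = 0.5737 m/day.
Hydraulic gradient i = 0.00442.
Darcy flux q = K · i = 0.5737 × 0.004420 = 0.002536 m/day.
Seepage velocity v = q / n_e = 0.002536 / 0.23 = 0.01102 m/day.

0.0110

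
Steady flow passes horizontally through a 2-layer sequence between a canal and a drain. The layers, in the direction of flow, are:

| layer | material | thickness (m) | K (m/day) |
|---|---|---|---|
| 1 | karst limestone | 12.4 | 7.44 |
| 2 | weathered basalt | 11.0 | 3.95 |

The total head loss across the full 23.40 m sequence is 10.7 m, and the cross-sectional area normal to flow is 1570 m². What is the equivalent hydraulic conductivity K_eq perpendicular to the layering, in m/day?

5.26

Flow is perpendicular to layering, so the layers act in series and the equivalent K is the thickness-weighted harmonic mean.
Total thickness L = 12.4 + 11.0 = 23.40 m.
Σ(b_i/K_i) = 12.4/7.44 + 11.0/3.95 = 4.451 d.
K_eq = L / Σ(b_i/K_i) = 23.40 / 4.451 = 5.257 m/day.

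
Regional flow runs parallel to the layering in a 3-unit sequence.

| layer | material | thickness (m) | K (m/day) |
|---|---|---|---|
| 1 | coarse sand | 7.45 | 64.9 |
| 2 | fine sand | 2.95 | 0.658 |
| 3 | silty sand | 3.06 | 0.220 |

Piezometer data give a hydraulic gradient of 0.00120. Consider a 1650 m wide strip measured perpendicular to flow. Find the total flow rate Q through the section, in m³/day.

Flow is parallel to layering, so each bed carries its own Darcy discharge and the transmissivities add.
Σ(K_i·b_i) = 64.9×7.45 + 0.658×2.95 + 0.220×3.06 = 486.1 m²/day.
Hydraulic gradient i = 0.00120.
Q = Σ(K_i·b_i) · W · i = 486.1 × 1650 × 0.001200 = 962.5 m³/day.

963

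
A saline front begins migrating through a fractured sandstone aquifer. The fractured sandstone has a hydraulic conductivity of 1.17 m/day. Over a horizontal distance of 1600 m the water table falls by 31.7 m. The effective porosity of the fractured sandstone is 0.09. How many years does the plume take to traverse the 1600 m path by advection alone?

Hydraulic gradient i = Δh / L = 31.7 / 1600 = 0.01981.
Darcy flux q = K · i = 1.170 × 0.01981 = 0.02318 m/day.
Seepage velocity v = q / n_e = 0.02318 / 0.09 = 0.2576 m/day.
Travel time t = L / v = 1600 / 0.2576 = 6212 days = 17.01 years.

17.0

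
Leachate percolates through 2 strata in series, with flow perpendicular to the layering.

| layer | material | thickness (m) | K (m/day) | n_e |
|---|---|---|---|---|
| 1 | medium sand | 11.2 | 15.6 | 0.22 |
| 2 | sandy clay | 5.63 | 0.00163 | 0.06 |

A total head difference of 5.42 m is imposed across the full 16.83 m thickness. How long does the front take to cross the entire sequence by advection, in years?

4.89

With flow normal to the layers, continuity requires the same specific discharge q through every layer.
Σ(b_i/K_i) = 11.2/15.6 + 5.63/0.00163 = 3455 d.
q = Δh / Σ(b_i/K_i) = 5.42 / 3455 = 0.001569 m/day.
In each layer the seepage velocity is v_i = q/n_i, so the layer transit time is t_i = b_i·n_i / q:
  layer 1 (medium sand): t_1 = 11.2 × 0.22 / 0.001569 = 1571 d
  layer 2 (sandy clay): t_2 = 5.63 × 0.06 / 0.001569 = 215.3 d
Total t = Σ t_i = 1786 days = 4.889 years.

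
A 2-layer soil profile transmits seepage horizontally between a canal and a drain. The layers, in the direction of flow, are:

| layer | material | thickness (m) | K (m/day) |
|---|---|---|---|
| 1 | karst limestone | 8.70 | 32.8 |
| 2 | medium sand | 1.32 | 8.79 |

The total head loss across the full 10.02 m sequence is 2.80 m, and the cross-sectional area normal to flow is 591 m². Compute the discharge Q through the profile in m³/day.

Flow is perpendicular to layering, so the layers act in series and the equivalent K is the thickness-weighted harmonic mean.
Total thickness L = 8.70 + 1.32 = 10.02 m.
Σ(b_i/K_i) = 8.70/32.8 + 1.32/8.79 = 0.4154 d.
K_eq = L / Σ(b_i/K_i) = 10.02 / 0.4154 = 24.12 m/day.
Q = K_eq · A · (Δh/L) = 24.12 × 591 × (2.80/10.02) = 3983 m³/day.

3980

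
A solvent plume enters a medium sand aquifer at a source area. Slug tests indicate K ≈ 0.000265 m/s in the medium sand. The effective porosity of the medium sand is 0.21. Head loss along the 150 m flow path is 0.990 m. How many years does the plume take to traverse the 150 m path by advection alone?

Convert K: 0.000265 m/s × 86400 = 22.90 m/day.
Hydraulic gradient i = Δh / L = 0.990 / 150 = 0.006600.
Darcy flux q = K · i = 22.90 × 0.006600 = 0.1511 m/day.
Seepage velocity v = q / n_e = 0.1511 / 0.21 = 0.7196 m/day.
Travel time t = L / v = 150 / 0.7196 = 208.5 days = 0.5707 years.

0.571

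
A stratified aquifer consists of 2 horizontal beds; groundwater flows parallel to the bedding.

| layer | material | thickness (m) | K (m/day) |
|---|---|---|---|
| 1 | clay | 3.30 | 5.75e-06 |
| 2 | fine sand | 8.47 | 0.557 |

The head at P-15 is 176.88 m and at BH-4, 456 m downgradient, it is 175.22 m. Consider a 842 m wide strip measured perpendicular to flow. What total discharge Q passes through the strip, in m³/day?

Flow is parallel to layering, so each bed carries its own Darcy discharge and the transmissivities add.
Σ(K_i·b_i) = 5.75e-06×3.30 + 0.557×8.47 = 4.718 m²/day.
Hydraulic gradient i = (176.88 − 175.22) / 456 = 1.66 / 456 = 0.003640.
Q = Σ(K_i·b_i) · W · i = 4.718 × 842 × 0.003640 = 14.46 m³/day.

14.5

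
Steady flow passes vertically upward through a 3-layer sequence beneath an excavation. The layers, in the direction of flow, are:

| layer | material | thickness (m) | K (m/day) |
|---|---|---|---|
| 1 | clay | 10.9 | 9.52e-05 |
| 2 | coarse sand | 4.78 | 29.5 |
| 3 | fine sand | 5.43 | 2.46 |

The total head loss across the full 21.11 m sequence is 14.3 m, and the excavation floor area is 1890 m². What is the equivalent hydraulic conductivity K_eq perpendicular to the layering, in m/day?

Flow is perpendicular to layering, so the layers act in series and the equivalent K is the thickness-weighted harmonic mean.
Total thickness L = 10.9 + 4.78 + 5.43 = 21.11 m.
Σ(b_i/K_i) = 10.9/9.52e-05 + 4.78/29.5 + 5.43/2.46 = 1.145e+05 d.
K_eq = L / Σ(b_i/K_i) = 21.11 / 1.145e+05 = 0.0001844 m/day.

0.000184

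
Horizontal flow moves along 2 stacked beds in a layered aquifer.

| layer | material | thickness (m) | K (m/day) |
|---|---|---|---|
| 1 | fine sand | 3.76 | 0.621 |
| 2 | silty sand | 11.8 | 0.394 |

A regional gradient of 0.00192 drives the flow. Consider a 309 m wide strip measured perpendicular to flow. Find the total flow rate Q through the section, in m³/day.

4.14

Flow is parallel to layering, so each bed carries its own Darcy discharge and the transmissivities add.
Σ(K_i·b_i) = 0.621×3.76 + 0.394×11.8 = 6.984 m²/day.
Hydraulic gradient i = 0.00192.
Q = Σ(K_i·b_i) · W · i = 6.984 × 309 × 0.001920 = 4.144 m³/day.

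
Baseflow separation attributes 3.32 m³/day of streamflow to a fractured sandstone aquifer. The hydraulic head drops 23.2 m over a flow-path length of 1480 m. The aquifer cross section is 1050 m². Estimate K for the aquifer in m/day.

0.202

Hydraulic gradient i = Δh / L = 23.2 / 1480 = 0.01568.
From Q = K·A·i, K = Q / (A·i) = 3.32 / (1050 × 0.01568) = 0.2017 m/day.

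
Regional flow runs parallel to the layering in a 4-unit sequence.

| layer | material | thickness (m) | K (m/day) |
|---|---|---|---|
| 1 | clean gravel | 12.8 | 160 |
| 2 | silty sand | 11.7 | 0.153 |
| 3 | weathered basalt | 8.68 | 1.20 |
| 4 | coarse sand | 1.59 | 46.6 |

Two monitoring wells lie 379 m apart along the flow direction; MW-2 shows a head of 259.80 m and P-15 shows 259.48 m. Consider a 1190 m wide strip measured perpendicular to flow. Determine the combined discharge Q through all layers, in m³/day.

Flow is parallel to layering, so each bed carries its own Darcy discharge and the transmissivities add.
Σ(K_i·b_i) = 160×12.8 + 0.153×11.7 + 1.20×8.68 + 46.6×1.59 = 2134 m²/day.
Hydraulic gradient i = (259.80 − 259.48) / 379 = 0.32 / 379 = 0.0008443.
Q = Σ(K_i·b_i) · W · i = 2134 × 1190 × 0.0008443 = 2144 m³/day.

2140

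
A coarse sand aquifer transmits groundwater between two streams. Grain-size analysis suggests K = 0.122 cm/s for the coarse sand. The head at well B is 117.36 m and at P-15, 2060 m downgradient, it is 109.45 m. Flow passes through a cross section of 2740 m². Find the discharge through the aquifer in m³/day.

Convert K: 0.122 cm/s × 864 = 105.4 m/day.
Hydraulic gradient i = (117.36 − 109.45) / 2060 = 7.91 / 2060 = 0.003840.
Darcy's law: Q = K · A · i = 105.4 × 2740 × 0.003840 = 1109 m³/day.

1110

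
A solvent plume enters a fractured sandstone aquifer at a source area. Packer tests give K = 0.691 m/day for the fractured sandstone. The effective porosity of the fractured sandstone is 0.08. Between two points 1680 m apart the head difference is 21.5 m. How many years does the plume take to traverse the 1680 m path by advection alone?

41.6

Hydraulic gradient i = Δh / L = 21.5 / 1680 = 0.01280.
Darcy flux q = K · i = 0.6910 × 0.01280 = 0.008843 m/day.
Seepage velocity v = q / n_e = 0.008843 / 0.08 = 0.1105 m/day.
Travel time t = L / v = 1680 / 0.1105 = 15198 days = 41.61 years.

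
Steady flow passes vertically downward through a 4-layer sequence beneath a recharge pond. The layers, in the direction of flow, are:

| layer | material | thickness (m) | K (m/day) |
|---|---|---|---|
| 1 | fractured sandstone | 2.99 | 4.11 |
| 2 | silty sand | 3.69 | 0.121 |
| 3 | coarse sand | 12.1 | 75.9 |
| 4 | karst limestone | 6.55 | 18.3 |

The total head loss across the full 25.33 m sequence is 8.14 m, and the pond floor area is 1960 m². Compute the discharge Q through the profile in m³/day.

503

Flow is perpendicular to layering, so the layers act in series and the equivalent K is the thickness-weighted harmonic mean.
Total thickness L = 2.99 + 3.69 + 12.1 + 6.55 = 25.33 m.
Σ(b_i/K_i) = 2.99/4.11 + 3.69/0.121 + 12.1/75.9 + 6.55/18.3 = 31.74 d.
K_eq = L / Σ(b_i/K_i) = 25.33 / 31.74 = 0.7980 m/day.
Q = K_eq · A · (Δh/L) = 0.7980 × 1960 × (8.14/25.33) = 502.6 m³/day.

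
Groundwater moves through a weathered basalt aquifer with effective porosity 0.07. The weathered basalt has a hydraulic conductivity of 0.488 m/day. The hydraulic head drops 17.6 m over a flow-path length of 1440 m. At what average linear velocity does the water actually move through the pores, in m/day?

Hydraulic gradient i = Δh / L = 17.6 / 1440 = 0.01222.
Darcy flux q = K · i = 0.4880 × 0.01222 = 0.005964 m/day.
Seepage velocity v = q / n_e = 0.005964 / 0.07 = 0.08521 m/day.

0.0852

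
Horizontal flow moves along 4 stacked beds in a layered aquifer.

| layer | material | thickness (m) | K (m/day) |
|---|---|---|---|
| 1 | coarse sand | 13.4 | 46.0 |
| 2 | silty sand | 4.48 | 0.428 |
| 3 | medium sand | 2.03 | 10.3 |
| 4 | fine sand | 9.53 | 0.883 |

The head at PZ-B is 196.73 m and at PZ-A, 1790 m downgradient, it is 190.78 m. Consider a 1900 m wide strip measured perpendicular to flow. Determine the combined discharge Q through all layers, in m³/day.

Flow is parallel to layering, so each bed carries its own Darcy discharge and the transmissivities add.
Σ(K_i·b_i) = 46.0×13.4 + 0.428×4.48 + 10.3×2.03 + 0.883×9.53 = 647.6 m²/day.
Hydraulic gradient i = (196.73 − 190.78) / 1790 = 5.95 / 1790 = 0.003324.
Q = Σ(K_i·b_i) · W · i = 647.6 × 1900 × 0.003324 = 4090 m³/day.

4090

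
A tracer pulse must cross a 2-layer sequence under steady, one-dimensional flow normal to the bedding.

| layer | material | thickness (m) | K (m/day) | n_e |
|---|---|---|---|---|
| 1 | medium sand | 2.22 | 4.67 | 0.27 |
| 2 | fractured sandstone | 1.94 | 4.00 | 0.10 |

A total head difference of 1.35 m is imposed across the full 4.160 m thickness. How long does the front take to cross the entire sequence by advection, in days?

With flow normal to the layers, continuity requires the same specific discharge q through every layer.
Σ(b_i/K_i) = 2.22/4.67 + 1.94/4.00 = 0.9604 d.
q = Δh / Σ(b_i/K_i) = 1.35 / 0.9604 = 1.406 m/day.
In each layer the seepage velocity is v_i = q/n_i, so the layer transit time is t_i = b_i·n_i / q:
  layer 1 (medium sand): t_1 = 2.22 × 0.27 / 1.406 = 0.4264 d
  layer 2 (fractured sandstone): t_2 = 1.94 × 0.10 / 1.406 = 0.1380 d
Total t = Σ t_i = 0.5644 days.

0.564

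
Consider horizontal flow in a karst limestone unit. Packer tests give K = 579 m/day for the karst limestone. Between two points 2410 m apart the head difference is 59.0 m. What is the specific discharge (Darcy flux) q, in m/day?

Hydraulic gradient i = Δh / L = 59.0 / 2410 = 0.02448.
Specific discharge q = K · i = 579.0 × 0.02448 = 14.17 m/day.

14.2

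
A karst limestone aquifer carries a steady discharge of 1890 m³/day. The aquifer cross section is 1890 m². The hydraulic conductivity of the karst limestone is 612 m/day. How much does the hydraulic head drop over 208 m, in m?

0.340

From Q = K·A·i, i = Q / (K·A) = 1890 / (612.0 × 1890) = 0.001634.
Head loss Δh = i · L = 0.001634 × 208 = 0.3399 m.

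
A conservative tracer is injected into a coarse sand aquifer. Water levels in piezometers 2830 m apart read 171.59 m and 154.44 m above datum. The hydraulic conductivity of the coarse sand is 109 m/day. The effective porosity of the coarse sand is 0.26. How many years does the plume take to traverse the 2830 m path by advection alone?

3.05

Hydraulic gradient i = (171.59 − 154.44) / 2830 = 17.15 / 2830 = 0.006060.
Darcy flux q = K · i = 109.0 × 0.006060 = 0.6605 m/day.
Seepage velocity v = q / n_e = 0.6605 / 0.26 = 2.541 m/day.
Travel time t = L / v = 2830 / 2.541 = 1114 days = 3.050 years.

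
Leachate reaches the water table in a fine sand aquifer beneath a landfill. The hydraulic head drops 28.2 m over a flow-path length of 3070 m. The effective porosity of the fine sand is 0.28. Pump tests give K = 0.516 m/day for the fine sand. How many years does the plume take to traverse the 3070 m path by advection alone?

497

Hydraulic gradient i = Δh / L = 28.2 / 3070 = 0.009186.
Darcy flux q = K · i = 0.5160 × 0.009186 = 0.004740 m/day.
Seepage velocity v = q / n_e = 0.004740 / 0.28 = 0.01693 m/day.
Travel time t = L / v = 3070 / 0.01693 = 1.814e+05 days = 496.5 years.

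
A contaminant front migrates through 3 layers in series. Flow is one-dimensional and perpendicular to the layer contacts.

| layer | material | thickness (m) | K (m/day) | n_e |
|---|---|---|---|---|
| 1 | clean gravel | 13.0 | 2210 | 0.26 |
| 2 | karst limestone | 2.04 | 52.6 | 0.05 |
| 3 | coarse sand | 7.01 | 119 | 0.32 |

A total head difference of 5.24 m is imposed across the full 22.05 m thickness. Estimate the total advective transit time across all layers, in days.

With flow normal to the layers, continuity requires the same specific discharge q through every layer.
Σ(b_i/K_i) = 13.0/2210 + 2.04/52.6 + 7.01/119 = 0.1036 d.
q = Δh / Σ(b_i/K_i) = 5.24 / 0.1036 = 50.59 m/day.
In each layer the seepage velocity is v_i = q/n_i, so the layer transit time is t_i = b_i·n_i / q:
  layer 1 (clean gravel): t_1 = 13.0 × 0.26 / 50.59 = 0.06681 d
  layer 2 (karst limestone): t_2 = 2.04 × 0.05 / 50.59 = 0.002016 d
  layer 3 (coarse sand): t_3 = 7.01 × 0.32 / 50.59 = 0.04434 d
Total t = Σ t_i = 0.1132 days.

0.113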